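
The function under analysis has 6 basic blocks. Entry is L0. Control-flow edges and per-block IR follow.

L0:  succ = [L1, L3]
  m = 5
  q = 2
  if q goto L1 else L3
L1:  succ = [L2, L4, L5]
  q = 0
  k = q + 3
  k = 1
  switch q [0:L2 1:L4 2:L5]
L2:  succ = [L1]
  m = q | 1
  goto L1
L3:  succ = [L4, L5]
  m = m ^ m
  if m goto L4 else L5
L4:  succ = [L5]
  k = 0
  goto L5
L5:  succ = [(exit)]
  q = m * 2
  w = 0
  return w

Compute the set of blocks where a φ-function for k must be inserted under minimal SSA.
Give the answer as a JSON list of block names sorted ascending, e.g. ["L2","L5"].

idom tree: L1←L0 L2←L1 L3←L0 L4←L0 L5←L0
Join-block Dom:
  L1: preds {L0,L2}: {L0} ∩ {L0,L1,L2} = {L0}; idom=L0
  L4: preds {L1,L3}: {L0,L1} ∩ {L0,L3} = {L0}; idom=L0
  L5: preds {L1,L3,L4}: {L0,L1} ∩ {L0,L3} ∩ {L0,L4} = {L0}; idom=L0

DF derivation:
  L1←L0: walk · to L0
  L1←L2: walk L2→L1 to L0
  L4←L1: walk L1 to L0
  L4←L3: walk L3 to L0
  L5←L1: walk L1 to L0
  L5←L3: walk L3 to L0
  L5←L4: walk L4 to L0
  L0: DF=∅
  L1: DF={L1,L4,L5}
  L2: DF={L1}
  L3: DF={L4,L5}
  L4: DF={L5}
  L5: DF=∅

φ for k: defs {L1,L4}
  DF⁺ = {L1,L4,L5}

Answer: ["L1", "L4", "L5"]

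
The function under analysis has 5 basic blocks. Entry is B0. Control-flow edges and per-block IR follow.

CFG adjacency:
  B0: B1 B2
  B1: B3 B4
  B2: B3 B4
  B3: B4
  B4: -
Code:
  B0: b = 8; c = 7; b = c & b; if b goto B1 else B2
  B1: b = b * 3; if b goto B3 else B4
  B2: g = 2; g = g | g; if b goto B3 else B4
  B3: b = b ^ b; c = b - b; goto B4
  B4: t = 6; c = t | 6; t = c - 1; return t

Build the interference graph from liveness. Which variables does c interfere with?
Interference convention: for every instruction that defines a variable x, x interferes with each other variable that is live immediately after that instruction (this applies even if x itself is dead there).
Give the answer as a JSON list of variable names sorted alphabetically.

Per-block:
  B0: def={b,c} ue=∅
  B1: def={b} ue={b}
  B2: def={g} ue={b}
  B3: def={b,c} ue={b}
  B4: def={c,t} ue=∅

Backward fixpoint:
  B0 li=∅ lo={b}
  B1 li={b} lo={b}
  B2 li={b} lo={b}
  B3 li={b} lo=∅
  B4 li=∅ lo=∅

Interference:
  b — {c,g}
  c — {b}
  g — {b}
  t — ∅

N(c) = ["b"]

Answer: ["b"]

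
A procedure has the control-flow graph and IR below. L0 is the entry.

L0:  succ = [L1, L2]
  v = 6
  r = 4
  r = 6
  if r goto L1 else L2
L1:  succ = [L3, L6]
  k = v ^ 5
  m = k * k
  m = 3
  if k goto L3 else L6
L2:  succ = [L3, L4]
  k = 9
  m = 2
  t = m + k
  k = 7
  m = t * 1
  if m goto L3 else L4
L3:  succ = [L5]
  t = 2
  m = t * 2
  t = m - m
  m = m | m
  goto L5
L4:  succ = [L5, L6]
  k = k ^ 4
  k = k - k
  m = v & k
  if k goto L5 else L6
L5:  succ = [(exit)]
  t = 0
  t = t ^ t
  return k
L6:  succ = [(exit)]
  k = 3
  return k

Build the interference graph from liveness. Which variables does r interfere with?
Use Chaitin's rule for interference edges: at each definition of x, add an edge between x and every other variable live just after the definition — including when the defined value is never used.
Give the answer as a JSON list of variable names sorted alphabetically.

Block summaries:
  L0: def={r,v} ue=∅
  L1: def={k,m} ue={v}
  L2: def={k,m,t} ue=∅
  L3: def={m,t} ue=∅
  L4: def={k,m} ue={k,v}
  L5: def={t} ue={k}
  L6: def={k} ue=∅

Live sets:
  live L0: ∅→{v}
  live L1: {v}→{k}
  live L2: {v}→{k,v}
  live L3: {k}→{k}
  live L4: {k,v}→{k}
  live L5: {k}→∅
  live L6: ∅→∅

Interference:
  k↔{m,t,v}
  m↔{k,t,v}
  r↔{v}
  t↔{k,m,v}
  v↔{k,m,r,t}

N(r) = ["v"]

Answer: ["v"]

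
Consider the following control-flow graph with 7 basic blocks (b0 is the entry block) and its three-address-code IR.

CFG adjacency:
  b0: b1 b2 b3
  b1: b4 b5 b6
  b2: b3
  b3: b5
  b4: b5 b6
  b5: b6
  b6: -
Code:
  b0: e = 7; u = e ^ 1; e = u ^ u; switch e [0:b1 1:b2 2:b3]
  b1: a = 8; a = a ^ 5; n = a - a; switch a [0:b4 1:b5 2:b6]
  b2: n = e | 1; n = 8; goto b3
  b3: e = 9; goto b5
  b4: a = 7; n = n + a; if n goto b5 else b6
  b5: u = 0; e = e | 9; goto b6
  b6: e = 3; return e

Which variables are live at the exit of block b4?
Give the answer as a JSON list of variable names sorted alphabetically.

def/use:
  b0: def={e,u} ue=∅
  b1: def={a,n} ue=∅
  b2: def={n} ue={e}
  b3: def={e} ue=∅
  b4: def={a,n} ue={n}
  b5: def={e,u} ue={e}
  b6: def={e} ue=∅

Backward fixpoint:
  b0 li=∅ lo={e}
  b1 li={e} lo={e,n}
  b2 li={e} lo=∅
  b3 li=∅ lo={e}
  b4 li={e,n} lo={e}
  b5 li={e} lo=∅
  b6 li=∅ lo=∅

live-out(b4) = ["e"]

Answer: ["e"]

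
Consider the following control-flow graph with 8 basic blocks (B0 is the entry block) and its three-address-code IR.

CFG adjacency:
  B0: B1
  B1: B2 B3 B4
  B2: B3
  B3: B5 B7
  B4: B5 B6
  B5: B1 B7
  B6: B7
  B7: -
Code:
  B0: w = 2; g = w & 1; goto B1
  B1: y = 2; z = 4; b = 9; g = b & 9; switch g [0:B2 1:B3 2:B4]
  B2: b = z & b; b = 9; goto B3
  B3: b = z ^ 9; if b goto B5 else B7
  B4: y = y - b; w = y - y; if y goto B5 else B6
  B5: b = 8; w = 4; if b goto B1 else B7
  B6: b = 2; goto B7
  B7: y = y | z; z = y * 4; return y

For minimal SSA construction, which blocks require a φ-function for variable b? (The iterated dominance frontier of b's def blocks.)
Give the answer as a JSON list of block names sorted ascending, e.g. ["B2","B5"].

idom tree: B1←B0 B2←B1 B3←B1 B4←B1 B5←B1 B6←B4 B7←B1
Join-block Dom:
  B1: preds {B0,B5}: {B0} ∩ {B0,B1,B5} = {B0}; idom=B0
  B3: preds {B1,B2}: {B0,B1} ∩ {B0,B1,B2} = {B0,B1}; idom=B1
  B5: preds {B3,B4}: {B0,B1,B3} ∩ {B0,B1,B4} = {B0,B1}; idom=B1
  B7: preds {B3,B5,B6}: {B0,B1,B3} ∩ {B0,B1,B5} ∩ {B0,B1,B4,B6} = {B0,B1}; idom=B1

DF derivation:
  join B1 pred B0: · stop@B0
  join B1 pred B5: B5→B1 stop@B0
  join B3 pred B1: · stop@B1
  join B3 pred B2: B2 stop@B1
  join B5 pred B3: B3 stop@B1
  join B5 pred B4: B4 stop@B1
  join B7 pred B3: B3 stop@B1
  join B7 pred B5: B5 stop@B1
  join B7 pred B6: B6→B4 stop@B1
  DF(B0)=∅
  DF(B1)={B1}
  DF(B2)={B3}
  DF(B3)={B5,B7}
  DF(B4)={B5,B7}
  DF(B5)={B1,B7}
  DF(B6)={B7}
  DF(B7)=∅

φ for b: defs {B1,B2,B3,B5,B6}
  DF⁺ = {B1,B3,B5,B7}

Answer: ["B1", "B3", "B5", "B7"]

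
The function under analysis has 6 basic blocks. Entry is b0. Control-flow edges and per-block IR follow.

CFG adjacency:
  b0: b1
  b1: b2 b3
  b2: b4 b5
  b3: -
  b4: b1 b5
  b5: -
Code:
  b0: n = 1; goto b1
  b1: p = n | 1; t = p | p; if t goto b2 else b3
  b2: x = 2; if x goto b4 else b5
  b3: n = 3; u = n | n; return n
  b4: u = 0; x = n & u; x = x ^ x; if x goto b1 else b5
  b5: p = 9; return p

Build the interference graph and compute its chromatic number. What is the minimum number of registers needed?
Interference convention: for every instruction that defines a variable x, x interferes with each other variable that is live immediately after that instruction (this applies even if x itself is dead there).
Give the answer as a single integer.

Answer: 2

Working:
def/use:
  b0: def={n} ue=∅
  b1: def={p,t} ue={n}
  b2: def={x} ue=∅
  b3: def={n,u} ue=∅
  b4: def={u,x} ue={n}
  b5: def={p} ue=∅

Liveness:
  b0 li=∅ lo={n}
  b1 li={n} lo={n}
  b2 li={n} lo={n}
  b3 li=∅ lo=∅
  b4 li={n} lo={n}
  b5 li=∅ lo=∅

Interference:
  n↔{p,t,u,x}
  p↔{n}
  t↔{n}
  u↔{n}
  x↔{n}

Colouring:
  lower bound: {n,p} mutually conflict ⇒ χ ≥ 2
  assign n→c0 p→c1 t→c1 u→c1 x→c1 — no edge inside a register ⇒ χ ≤ 2
  χ = 2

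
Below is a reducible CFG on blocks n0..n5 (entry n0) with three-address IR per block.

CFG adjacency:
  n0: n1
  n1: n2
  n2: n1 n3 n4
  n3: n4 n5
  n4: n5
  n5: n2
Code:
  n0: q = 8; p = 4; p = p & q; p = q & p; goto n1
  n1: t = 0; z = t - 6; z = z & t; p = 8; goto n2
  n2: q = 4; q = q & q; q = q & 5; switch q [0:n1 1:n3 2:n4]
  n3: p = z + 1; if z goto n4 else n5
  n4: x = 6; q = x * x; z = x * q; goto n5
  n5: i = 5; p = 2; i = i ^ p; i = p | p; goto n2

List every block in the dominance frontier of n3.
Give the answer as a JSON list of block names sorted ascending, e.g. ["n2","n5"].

idom tree: n1←n0 n2←n1 n3←n2 n4←n2 n5←n2
Dom∩ at merges:
  n1: preds {n0,n2}: {n0} ∩ {n0,n1,n2} = {n0}; idom=n0
  n2: preds {n1,n5}: {n0,n1} ∩ {n0,n1,n2,n5} = {n0,n1}; idom=n1
  n4: preds {n2,n3}: {n0,n1,n2} ∩ {n0,n1,n2,n3} = {n0,n1,n2}; idom=n2
  n5: preds {n3,n4}: {n0,n1,n2,n3} ∩ {n0,n1,n2,n4} = {n0,n1,n2}; idom=n2

Frontier:
  n1←n0: walk · to n0
  n1←n2: walk n2→n1 to n0
  n2←n1: walk · to n1
  n2←n5: walk n5→n2 to n1
  n4←n2: walk · to n2
  n4←n3: walk n3 to n2
  n5←n3: walk n3 to n2
  n5←n4: walk n4 to n2
  DF(n0)=∅
  DF(n1)={n1}
  DF(n2)={n1,n2}
  DF(n3)={n4,n5}
  DF(n4)={n5}
  DF(n5)={n2}

DF(n3) = ["n4", "n5"]

Answer: ["n4", "n5"]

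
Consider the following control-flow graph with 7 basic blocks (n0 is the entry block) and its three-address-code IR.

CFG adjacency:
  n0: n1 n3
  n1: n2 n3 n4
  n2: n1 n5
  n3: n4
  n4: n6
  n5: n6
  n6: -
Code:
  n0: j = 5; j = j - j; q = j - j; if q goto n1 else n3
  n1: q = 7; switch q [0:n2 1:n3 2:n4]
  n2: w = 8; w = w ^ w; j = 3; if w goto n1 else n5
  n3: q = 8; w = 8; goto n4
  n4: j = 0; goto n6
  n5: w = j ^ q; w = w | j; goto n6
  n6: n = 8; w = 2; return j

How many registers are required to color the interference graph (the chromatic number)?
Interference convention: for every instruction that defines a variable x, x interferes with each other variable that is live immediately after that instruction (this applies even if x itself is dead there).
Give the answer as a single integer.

Answer: 3

Derivation:
Per-block:
  n0: {j,q} / ∅
  n1: {q} / ∅
  n2: {j,w} / ∅
  n3: {q,w} / ∅
  n4: {j} / ∅
  n5: {w} / {j,q}
  n6: {n,w} / {j}

Live sets:
  live n0: ∅→∅
  live n1: ∅→{q}
  live n2: {q}→{j,q}
  live n3: ∅→∅
  live n4: ∅→{j}
  live n5: {j,q}→{j}
  live n6: {j}→∅

Interference:
  j: {n,q,w}
  n: {j}
  q: {j,w}
  w: {j,q}

Colouring:
  {j,q,w} pairwise interfere (3-clique) ⇒ χ ≥ 3
  3-colouring: r0={j}  r1={n,q}  r2={w}
  χ = 3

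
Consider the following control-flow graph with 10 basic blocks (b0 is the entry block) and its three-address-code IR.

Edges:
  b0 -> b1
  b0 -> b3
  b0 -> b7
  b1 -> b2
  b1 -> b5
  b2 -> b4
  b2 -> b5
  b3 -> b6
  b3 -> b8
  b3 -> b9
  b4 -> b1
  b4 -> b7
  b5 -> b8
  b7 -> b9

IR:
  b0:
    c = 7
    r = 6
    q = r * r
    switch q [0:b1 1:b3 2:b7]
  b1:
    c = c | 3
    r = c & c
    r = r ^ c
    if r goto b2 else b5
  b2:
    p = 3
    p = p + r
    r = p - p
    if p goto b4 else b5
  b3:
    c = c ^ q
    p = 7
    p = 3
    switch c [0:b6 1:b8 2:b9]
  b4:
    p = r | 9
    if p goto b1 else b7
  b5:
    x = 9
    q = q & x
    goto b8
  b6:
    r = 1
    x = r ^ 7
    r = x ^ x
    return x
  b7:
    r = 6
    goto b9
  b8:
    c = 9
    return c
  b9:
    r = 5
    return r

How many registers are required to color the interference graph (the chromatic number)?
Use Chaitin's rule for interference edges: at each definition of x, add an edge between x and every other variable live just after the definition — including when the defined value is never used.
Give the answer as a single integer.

Answer: 4

Working:
def/use:
  b0: def={c,q,r} ue=∅
  b1: def={c,r} ue={c}
  b2: def={p,r} ue={r}
  b3: def={c,p} ue={c,q}
  b4: def={p} ue={r}
  b5: def={q,x} ue={q}
  b6: def={r,x} ue=∅
  b7: def={r} ue=∅
  b8: def={c} ue=∅
  b9: def={r} ue=∅

Backward fixpoint:
  b0: in=∅ out={c,q}
  b1: in={c,q} out={c,q,r}
  b2: in={c,q,r} out={c,q,r}
  b3: in={c,q} out=∅
  b4: in={c,q,r} out={c,q}
  b5: in={q} out=∅
  b6: in=∅ out=∅
  b7: in=∅ out=∅
  b8: in=∅ out=∅
  b9: in=∅ out=∅

Interference:
  c — {p,q,r}
  p — {c,q,r}
  q — {c,p,r,x}
  r — {c,p,q,x}
  x — {q,r}

Colouring:
  {c,p,q,r} pairwise interfere (4-clique) ⇒ χ ≥ 4
  assign c→R2 p→R3 q→R0 r→R1 x→R2 — no edge inside a register ⇒ χ ≤ 4
  χ = 4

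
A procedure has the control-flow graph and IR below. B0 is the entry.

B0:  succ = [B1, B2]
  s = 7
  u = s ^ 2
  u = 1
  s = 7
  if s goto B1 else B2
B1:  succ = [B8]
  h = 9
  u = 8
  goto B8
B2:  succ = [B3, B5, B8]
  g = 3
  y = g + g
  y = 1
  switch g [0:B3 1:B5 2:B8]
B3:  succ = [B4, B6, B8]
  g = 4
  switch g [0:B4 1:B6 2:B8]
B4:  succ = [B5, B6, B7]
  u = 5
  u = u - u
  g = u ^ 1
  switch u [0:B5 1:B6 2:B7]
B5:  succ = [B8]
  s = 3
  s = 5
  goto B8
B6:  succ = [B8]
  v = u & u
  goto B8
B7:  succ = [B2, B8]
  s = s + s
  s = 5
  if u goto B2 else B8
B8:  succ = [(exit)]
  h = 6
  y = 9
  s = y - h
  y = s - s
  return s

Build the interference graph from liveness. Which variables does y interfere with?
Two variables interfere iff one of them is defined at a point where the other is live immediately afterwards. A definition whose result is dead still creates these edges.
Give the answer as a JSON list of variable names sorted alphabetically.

Answer: ["g", "h", "s", "u"]

Working:
def/use:
  B0: {s,u} / ∅
  B1: {h,u} / ∅
  B2: {g,y} / ∅
  B3: {g} / ∅
  B4: {g,u} / ∅
  B5: {s} / ∅
  B6: {v} / {u}
  B7: {s} / {s,u}
  B8: {h,s,y} / ∅

Liveness:
  B0: in=∅ out={s,u}
  B1: in=∅ out=∅
  B2: in={s,u} out={s,u}
  B3: in={s,u} out={s,u}
  B4: in={s} out={s,u}
  B5: in=∅ out=∅
  B6: in={u} out=∅
  B7: in={s,u} out={s,u}
  B8: in=∅ out=∅

Interfere edges:
  g — {s,u,y}
  h — {y}
  s — {g,u,y}
  u — {g,s,y}
  v — ∅
  y — {g,h,s,u}

N(y) = ["g", "h", "s", "u"]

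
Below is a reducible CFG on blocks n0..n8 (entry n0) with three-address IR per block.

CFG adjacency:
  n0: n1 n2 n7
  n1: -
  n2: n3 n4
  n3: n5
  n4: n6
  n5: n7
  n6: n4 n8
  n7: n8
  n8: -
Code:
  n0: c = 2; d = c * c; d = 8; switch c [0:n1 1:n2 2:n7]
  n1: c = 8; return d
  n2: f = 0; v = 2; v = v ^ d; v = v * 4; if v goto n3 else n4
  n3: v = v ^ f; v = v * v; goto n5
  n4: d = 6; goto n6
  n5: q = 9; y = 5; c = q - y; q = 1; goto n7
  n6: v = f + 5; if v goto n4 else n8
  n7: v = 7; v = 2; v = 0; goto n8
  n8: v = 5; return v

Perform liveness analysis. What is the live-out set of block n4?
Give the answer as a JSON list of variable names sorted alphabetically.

def/use:
  n0 def {c,d} use ∅
  n1 def {c} use {d}
  n2 def {f,v} use {d}
  n3 def {v} use {f,v}
  n4 def {d} use ∅
  n5 def {c,q,y} use ∅
  n6 def {v} use {f}
  n7 def {v} use ∅
  n8 def {v} use ∅

Liveness:
  n0 li=∅ lo={d}
  n1 li={d} lo=∅
  n2 li={d} lo={f,v}
  n3 li={f,v} lo=∅
  n4 li={f} lo={f}
  n5 li=∅ lo=∅
  n6 li={f} lo={f}
  n7 li=∅ lo=∅
  n8 li=∅ lo=∅

live-out(n4) = ["f"]

Answer: ["f"]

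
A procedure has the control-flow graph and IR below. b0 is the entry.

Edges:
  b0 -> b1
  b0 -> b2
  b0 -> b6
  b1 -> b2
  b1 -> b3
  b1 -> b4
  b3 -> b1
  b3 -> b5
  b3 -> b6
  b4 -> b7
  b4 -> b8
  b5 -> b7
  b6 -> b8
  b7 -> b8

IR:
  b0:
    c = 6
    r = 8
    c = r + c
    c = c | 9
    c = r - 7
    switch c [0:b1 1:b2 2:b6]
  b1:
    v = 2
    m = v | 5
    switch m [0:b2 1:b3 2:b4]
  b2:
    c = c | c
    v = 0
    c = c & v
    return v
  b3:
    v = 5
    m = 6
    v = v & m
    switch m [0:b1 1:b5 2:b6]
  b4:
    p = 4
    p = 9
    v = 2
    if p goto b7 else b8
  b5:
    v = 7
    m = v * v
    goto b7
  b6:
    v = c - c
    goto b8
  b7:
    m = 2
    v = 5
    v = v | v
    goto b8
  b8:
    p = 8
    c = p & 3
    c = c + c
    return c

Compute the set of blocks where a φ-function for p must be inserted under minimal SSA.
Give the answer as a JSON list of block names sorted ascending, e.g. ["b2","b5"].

Answer: ["b7", "b8"]

Working:
idom tree: b1←b0 b2←b0 b3←b1 b4←b1 b5←b3 b6←b0 b7←b1 b8←b0
Dom∩ at merges:
  b1: preds {b0,b3}: {b0} ∩ {b0,b1,b3} = {b0}; idom=b0
  b2: preds {b0,b1}: {b0} ∩ {b0,b1} = {b0}; idom=b0
  b6: preds {b0,b3}: {b0} ∩ {b0,b1,b3} = {b0}; idom=b0
  b7: preds {b4,b5}: {b0,b1,b4} ∩ {b0,b1,b3,b5} = {b0,b1}; idom=b1
  b8: preds {b4,b6,b7}: {b0,b1,b4} ∩ {b0,b6} ∩ {b0,b1,b7} = {b0}; idom=b0

Frontier:
  join b1 pred b0: · stop@b0
  join b1 pred b3: b3→b1 stop@b0
  join b2 pred b0: · stop@b0
  join b2 pred b1: b1 stop@b0
  join b6 pred b0: · stop@b0
  join b6 pred b3: b3→b1 stop@b0
  join b7 pred b4: b4 stop@b1
  join b7 pred b5: b5→b3 stop@b1
  join b8 pred b4: b4→b1 stop@b0
  join b8 pred b6: b6 stop@b0
  join b8 pred b7: b7→b1 stop@b0
  b0: DF=∅
  b1: DF={b1,b2,b6,b8}
  b2: DF=∅
  b3: DF={b1,b6,b7}
  b4: DF={b7,b8}
  b5: DF={b7}
  b6: DF={b8}
  b7: DF={b8}
  b8: DF=∅

φ for p: defs {b4,b8}
  DF⁺ = {b7,b8}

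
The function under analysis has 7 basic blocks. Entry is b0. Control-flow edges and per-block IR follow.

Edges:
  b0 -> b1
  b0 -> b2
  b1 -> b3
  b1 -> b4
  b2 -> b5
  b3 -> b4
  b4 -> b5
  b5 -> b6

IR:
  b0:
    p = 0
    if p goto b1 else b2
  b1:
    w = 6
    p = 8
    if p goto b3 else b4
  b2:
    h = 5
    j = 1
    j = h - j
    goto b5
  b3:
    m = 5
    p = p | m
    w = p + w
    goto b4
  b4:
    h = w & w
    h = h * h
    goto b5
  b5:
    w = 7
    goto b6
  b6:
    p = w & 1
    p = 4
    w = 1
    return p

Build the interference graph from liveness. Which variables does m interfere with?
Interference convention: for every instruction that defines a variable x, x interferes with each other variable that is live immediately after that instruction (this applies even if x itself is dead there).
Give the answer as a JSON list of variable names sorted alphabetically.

Answer: ["p", "w"]

Derivation:
Block summaries:
  b0: def={p} ue=∅
  b1: def={p,w} ue=∅
  b2: def={h,j} ue=∅
  b3: def={m,p,w} ue={p,w}
  b4: def={h} ue={w}
  b5: def={w} ue=∅
  b6: def={p,w} ue={w}

Backward fixpoint:
  b0 li=∅ lo=∅
  b1 li=∅ lo={p,w}
  b2 li=∅ lo=∅
  b3 li={p,w} lo={w}
  b4 li={w} lo=∅
  b5 li=∅ lo={w}
  b6 li={w} lo=∅

Conflict graph:
  h↔{j}
  j↔{h}
  m↔{p,w}
  p↔{m,w}
  w↔{m,p}

N(m) = ["p", "w"]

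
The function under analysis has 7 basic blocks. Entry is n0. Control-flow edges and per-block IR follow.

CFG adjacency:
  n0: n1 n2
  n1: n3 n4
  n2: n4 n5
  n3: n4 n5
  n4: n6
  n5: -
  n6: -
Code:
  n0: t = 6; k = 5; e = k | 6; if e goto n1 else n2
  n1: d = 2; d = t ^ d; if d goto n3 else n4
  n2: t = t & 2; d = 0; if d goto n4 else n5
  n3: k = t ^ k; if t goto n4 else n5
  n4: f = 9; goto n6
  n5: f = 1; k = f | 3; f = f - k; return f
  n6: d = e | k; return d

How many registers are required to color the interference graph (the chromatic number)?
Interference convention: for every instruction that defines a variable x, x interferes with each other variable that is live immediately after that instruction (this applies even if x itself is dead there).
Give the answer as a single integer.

def/use:
  n0: def={e,k,t} ue=∅
  n1: def={d} ue={t}
  n2: def={d,t} ue={t}
  n3: def={k} ue={k,t}
  n4: def={f} ue=∅
  n5: def={f,k} ue=∅
  n6: def={d} ue={e,k}

Live sets:
  n0 li=∅ lo={e,k,t}
  n1 li={e,k,t} lo={e,k,t}
  n2 li={e,k,t} lo={e,k}
  n3 li={e,k,t} lo={e,k}
  n4 li={e,k} lo={e,k}
  n5 li=∅ lo=∅
  n6 li={e,k} lo=∅

Interfere edges:
  d↔{e,k,t}
  e↔{d,f,k,t}
  f↔{e,k}
  k↔{d,e,f,t}
  t↔{d,e,k}

Colouring:
  {d,e,k,t} pairwise interfere (4-clique) ⇒ χ ≥ 4
  4-colouring: r0={e}  r1={k}  r2={d,f}  r3={t}
  χ = 4

Answer: 4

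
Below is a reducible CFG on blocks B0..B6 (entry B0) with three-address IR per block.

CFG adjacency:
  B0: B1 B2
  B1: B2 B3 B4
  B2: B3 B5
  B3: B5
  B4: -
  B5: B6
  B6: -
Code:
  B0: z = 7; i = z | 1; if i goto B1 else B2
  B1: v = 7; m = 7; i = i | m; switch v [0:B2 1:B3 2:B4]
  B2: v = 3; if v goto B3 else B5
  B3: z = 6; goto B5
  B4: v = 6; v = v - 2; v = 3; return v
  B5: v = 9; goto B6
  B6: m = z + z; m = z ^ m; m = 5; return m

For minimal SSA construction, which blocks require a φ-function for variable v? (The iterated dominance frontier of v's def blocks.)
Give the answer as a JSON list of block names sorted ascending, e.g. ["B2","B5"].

idom tree: B1←B0 B2←B0 B3←B0 B4←B1 B5←B0 B6←B5
Dom at joins:
  B2: preds {B0,B1}: {B0} ∩ {B0,B1} = {B0}; idom=B0
  B3: preds {B1,B2}: {B0,B1} ∩ {B0,B2} = {B0}; idom=B0
  B5: preds {B2,B3}: {B0,B2} ∩ {B0,B3} = {B0}; idom=B0

DF walk-up:
  join B2 pred B0: · stop@B0
  join B2 pred B1: B1 stop@B0
  join B3 pred B1: B1 stop@B0
  join B3 pred B2: B2 stop@B0
  join B5 pred B2: B2 stop@B0
  join B5 pred B3: B3 stop@B0
  B0: DF=∅
  B1: DF={B2,B3}
  B2: DF={B3,B5}
  B3: DF={B5}
  B4: DF=∅
  B5: DF=∅
  B6: DF=∅

φ for v: defs {B1,B2,B4,B5}
  DF⁺ = {B2,B3,B5}

Answer: ["B2", "B3", "B5"]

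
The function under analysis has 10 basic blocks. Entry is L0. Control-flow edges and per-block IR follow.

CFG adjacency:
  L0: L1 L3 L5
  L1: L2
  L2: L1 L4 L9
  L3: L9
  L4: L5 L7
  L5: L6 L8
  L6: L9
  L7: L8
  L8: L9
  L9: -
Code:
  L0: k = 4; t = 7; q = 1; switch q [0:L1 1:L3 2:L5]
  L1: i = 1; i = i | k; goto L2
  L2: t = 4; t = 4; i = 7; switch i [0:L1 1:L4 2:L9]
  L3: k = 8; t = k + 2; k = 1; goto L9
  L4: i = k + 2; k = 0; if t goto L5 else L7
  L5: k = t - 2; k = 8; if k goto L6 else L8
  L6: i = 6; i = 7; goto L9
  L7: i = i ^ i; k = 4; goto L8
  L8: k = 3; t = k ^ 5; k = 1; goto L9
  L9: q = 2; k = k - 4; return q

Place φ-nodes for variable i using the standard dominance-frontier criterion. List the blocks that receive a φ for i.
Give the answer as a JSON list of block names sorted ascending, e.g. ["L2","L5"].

idom tree: L1←L0 L2←L1 L3←L0 L4←L2 L5←L0 L6←L5 L7←L4 L8←L0 L9←L0
Dom∩ at merges:
  L1: preds {L0,L2}: {L0} ∩ {L0,L1,L2} = {L0}; idom=L0
  L5: preds {L0,L4}: {L0} ∩ {L0,L1,L2,L4} = {L0}; idom=L0
  L8: preds {L5,L7}: {L0,L5} ∩ {L0,L1,L2,L4,L7} = {L0}; idom=L0
  L9: preds {L2,L3,L6,L8}: {L0,L1,L2} ∩ {L0,L3} ∩ {L0,L5,L6} ∩ {L0,L8} = {L0}; idom=L0

Frontier:
  L1←L0: walk · to L0
  L1←L2: walk L2→L1 to L0
  L5←L0: walk · to L0
  L5←L4: walk L4→L2→L1 to L0
  L8←L5: walk L5 to L0
  L8←L7: walk L7→L4→L2→L1 to L0
  L9←L2: walk L2→L1 to L0
  L9←L3: walk L3 to L0
  L9←L6: walk L6→L5 to L0
  L9←L8: walk L8 to L0
  L0 → ∅
  L1 → {L1,L5,L8,L9}
  L2 → {L1,L5,L8,L9}
  L3 → {L9}
  L4 → {L5,L8}
  L5 → {L8,L9}
  L6 → {L9}
  L7 → {L8}
  L8 → {L9}
  L9 → ∅

φ for i: defs {L1,L2,L4,L6,L7}
  DF⁺ = {L1,L5,L8,L9}

Answer: ["L1", "L5", "L8", "L9"]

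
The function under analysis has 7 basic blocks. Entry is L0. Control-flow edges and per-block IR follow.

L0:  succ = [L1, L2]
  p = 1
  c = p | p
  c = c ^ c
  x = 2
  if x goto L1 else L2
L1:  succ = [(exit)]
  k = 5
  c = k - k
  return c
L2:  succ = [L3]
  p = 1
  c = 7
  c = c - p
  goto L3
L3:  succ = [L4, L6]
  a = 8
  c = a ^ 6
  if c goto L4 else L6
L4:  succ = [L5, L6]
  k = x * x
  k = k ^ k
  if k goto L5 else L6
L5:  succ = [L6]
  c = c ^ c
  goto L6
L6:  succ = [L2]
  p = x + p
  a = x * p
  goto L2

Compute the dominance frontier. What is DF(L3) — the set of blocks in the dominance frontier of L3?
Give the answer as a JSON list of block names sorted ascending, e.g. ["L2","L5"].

Answer: ["L2"]

Analysis:
idom tree: L1←L0 L2←L0 L3←L2 L4←L3 L5←L4 L6←L3
Dom∩ at merges:
  L2: preds {L0,L6}: {L0} ∩ {L0,L2,L3,L6} = {L0}; idom=L0
  L6: preds {L3,L4,L5}: {L0,L2,L3} ∩ {L0,L2,L3,L4} ∩ {L0,L2,L3,L4,L5} = {L0,L2,L3}; idom=L3

Frontier:
  join L2 pred L0: · stop@L0
  join L2 pred L6: L6→L3→L2 stop@L0
  join L6 pred L3: · stop@L3
  join L6 pred L4: L4 stop@L3
  join L6 pred L5: L5→L4 stop@L3
  L0 → ∅
  L1 → ∅
  L2 → {L2}
  L3 → {L2}
  L4 → {L6}
  L5 → {L6}
  L6 → {L2}

DF(L3) = ["L2"]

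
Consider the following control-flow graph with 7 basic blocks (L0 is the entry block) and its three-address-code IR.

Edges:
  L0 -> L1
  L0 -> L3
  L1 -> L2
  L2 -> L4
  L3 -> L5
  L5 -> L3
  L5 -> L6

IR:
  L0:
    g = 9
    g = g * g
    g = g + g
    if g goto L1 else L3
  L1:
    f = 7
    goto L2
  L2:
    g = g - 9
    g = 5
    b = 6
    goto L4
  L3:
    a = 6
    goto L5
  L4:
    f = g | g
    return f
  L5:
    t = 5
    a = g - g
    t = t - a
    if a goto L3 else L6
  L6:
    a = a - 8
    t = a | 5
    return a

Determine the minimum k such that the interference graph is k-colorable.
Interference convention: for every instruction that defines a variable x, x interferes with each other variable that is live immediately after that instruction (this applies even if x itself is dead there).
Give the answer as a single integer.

Answer: 3

Analysis:
Per-block:
  L0 def {g} use ∅
  L1 def {f} use ∅
  L2 def {b,g} use {g}
  L3 def {a} use ∅
  L4 def {f} use {g}
  L5 def {a,t} use {g}
  L6 def {a,t} use {a}

Liveness:
  L0 li=∅ lo={g}
  L1 li={g} lo={g}
  L2 li={g} lo={g}
  L3 li={g} lo={g}
  L4 li={g} lo=∅
  L5 li={g} lo={a,g}
  L6 li={a} lo=∅

Conflict graph:
  a: {g,t}
  b: {g}
  f: {g}
  g: {a,b,f,t}
  t: {a,g}

Chromatic number:
  clique {a,g,t} ⇒ need ≥ 3
  3-colouring: c0={g}  c1={a,b,f}  c2={t}
  χ = 3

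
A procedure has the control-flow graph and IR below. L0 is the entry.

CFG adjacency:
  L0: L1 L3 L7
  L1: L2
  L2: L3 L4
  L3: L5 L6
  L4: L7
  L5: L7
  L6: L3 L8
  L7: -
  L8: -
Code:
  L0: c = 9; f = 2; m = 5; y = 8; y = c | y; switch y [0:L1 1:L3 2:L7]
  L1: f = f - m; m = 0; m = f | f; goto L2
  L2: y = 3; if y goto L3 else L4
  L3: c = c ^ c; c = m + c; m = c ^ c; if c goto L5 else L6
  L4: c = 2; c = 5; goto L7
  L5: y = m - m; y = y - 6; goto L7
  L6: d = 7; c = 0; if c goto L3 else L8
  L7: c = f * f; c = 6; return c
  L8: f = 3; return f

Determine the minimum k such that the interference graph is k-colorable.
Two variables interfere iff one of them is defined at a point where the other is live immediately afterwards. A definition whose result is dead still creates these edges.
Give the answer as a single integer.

Answer: 4

Analysis:
def/use:
  L0: {c,f,m,y} / ∅
  L1: {f,m} / {f,m}
  L2: {y} / ∅
  L3: {c,m} / {c,m}
  L4: {c} / ∅
  L5: {y} / {m}
  L6: {c,d} / ∅
  L7: {c} / {f}
  L8: {f} / ∅

Liveness:
  live L0: ∅→{c,f,m}
  live L1: {c,f,m}→{c,f,m}
  live L2: {c,f,m}→{c,f,m}
  live L3: {c,f,m}→{f,m}
  live L4: {f}→{f}
  live L5: {f,m}→{f}
  live L6: {f,m}→{c,f,m}
  live L7: {f}→∅
  live L8: ∅→∅

Interfere edges:
  c — {f,m,y}
  d — {f,m}
  f — {c,d,m,y}
  m — {c,d,f,y}
  y — {c,f,m}

Registers:
  clique {c,f,m,y} ⇒ need ≥ 4
  assign c→c2 d→c2 f→c0 m→c1 y→c3 — no edge inside a register ⇒ χ ≤ 4
  χ = 4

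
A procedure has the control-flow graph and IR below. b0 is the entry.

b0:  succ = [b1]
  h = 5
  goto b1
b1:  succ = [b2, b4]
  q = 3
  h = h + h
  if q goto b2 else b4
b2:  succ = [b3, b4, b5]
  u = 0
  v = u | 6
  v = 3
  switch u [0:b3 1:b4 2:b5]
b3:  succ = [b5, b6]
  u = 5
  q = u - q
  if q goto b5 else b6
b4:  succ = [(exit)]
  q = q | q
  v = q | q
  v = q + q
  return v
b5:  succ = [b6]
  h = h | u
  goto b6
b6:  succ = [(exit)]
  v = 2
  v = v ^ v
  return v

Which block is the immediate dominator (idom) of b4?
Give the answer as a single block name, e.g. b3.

Answer: b1

Derivation:
idom tree: b1←b0 b2←b1 b3←b2 b4←b1 b5←b2 b6←b2
Join-block Dom:
  b4: preds {b1,b2}: {b0,b1} ∩ {b0,b1,b2} = {b0,b1}; idom=b1
  b5: preds {b2,b3}: {b0,b1,b2} ∩ {b0,b1,b2,b3} = {b0,b1,b2}; idom=b2
  b6: preds {b3,b5}: {b0,b1,b2,b3} ∩ {b0,b1,b2,b5} = {b0,b1,b2}; idom=b2

idom(b4) = b1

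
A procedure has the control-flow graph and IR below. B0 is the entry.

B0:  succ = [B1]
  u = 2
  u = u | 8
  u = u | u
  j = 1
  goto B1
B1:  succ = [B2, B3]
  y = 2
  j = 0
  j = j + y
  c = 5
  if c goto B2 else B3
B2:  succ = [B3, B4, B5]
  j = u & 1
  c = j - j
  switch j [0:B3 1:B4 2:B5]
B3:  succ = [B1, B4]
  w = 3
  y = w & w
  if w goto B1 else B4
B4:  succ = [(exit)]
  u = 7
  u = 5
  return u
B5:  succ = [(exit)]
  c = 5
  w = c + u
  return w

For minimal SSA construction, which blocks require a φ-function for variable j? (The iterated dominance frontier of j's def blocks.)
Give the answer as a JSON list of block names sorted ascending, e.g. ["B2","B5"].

idom tree: B1←B0 B2←B1 B3←B1 B4←B1 B5←B2
Join-block Dom:
  B1: preds {B0,B3}: {B0} ∩ {B0,B1,B3} = {B0}; idom=B0
  B3: preds {B1,B2}: {B0,B1} ∩ {B0,B1,B2} = {B0,B1}; idom=B1
  B4: preds {B2,B3}: {B0,B1,B2} ∩ {B0,B1,B3} = {B0,B1}; idom=B1

DF walk-up:
  B1←B0: walk · to B0
  B1←B3: walk B3→B1 to B0
  B3←B1: walk · to B1
  B3←B2: walk B2 to B1
  B4←B2: walk B2 to B1
  B4←B3: walk B3 to B1
  B0 → ∅
  B1 → {B1}
  B2 → {B3,B4}
  B3 → {B1,B4}
  B4 → ∅
  B5 → ∅

φ for j: defs {B0,B1,B2}
  DF⁺ = {B1,B3,B4}

Answer: ["B1", "B3", "B4"]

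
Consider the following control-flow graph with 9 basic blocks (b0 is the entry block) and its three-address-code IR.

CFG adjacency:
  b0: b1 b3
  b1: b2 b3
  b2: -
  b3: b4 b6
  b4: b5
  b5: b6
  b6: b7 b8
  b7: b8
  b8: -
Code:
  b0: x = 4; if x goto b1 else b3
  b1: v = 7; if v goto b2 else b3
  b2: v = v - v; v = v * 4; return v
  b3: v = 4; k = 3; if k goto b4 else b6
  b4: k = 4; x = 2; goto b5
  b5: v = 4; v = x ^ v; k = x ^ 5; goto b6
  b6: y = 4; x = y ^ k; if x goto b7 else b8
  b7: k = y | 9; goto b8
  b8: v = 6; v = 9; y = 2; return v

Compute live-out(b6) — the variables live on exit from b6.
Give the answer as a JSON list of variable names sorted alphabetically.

def/use:
  b0: {x} / ∅
  b1: {v} / ∅
  b2: {v} / {v}
  b3: {k,v} / ∅
  b4: {k,x} / ∅
  b5: {k,v} / {x}
  b6: {x,y} / {k}
  b7: {k} / {y}
  b8: {v,y} / ∅

Live sets:
  b0 li=∅ lo=∅
  b1 li=∅ lo={v}
  b2 li={v} lo=∅
  b3 li=∅ lo={k}
  b4 li=∅ lo={x}
  b5 li={x} lo={k}
  b6 li={k} lo={y}
  b7 li={y} lo=∅
  b8 li=∅ lo=∅

live-out(b6) = ["y"]

Answer: ["y"]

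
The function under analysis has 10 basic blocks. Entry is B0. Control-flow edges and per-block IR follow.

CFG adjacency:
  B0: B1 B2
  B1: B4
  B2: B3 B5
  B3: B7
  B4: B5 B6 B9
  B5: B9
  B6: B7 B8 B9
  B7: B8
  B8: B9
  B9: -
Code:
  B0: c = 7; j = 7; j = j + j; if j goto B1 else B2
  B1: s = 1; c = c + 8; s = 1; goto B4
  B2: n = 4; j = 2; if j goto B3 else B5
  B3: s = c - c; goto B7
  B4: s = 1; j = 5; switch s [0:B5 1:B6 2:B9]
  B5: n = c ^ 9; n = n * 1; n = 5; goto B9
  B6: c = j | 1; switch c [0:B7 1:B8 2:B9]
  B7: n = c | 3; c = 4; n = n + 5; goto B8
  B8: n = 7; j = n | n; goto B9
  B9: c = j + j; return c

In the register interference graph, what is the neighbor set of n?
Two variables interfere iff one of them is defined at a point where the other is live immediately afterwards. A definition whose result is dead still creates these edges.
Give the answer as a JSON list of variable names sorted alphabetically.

Block summaries:
  B0: {c,j} / ∅
  B1: {c,s} / {c}
  B2: {j,n} / ∅
  B3: {s} / {c}
  B4: {j,s} / ∅
  B5: {n} / {c}
  B6: {c} / {j}
  B7: {c,n} / {c}
  B8: {j,n} / ∅
  B9: {c} / {j}

Backward fixpoint:
  B0 li=∅ lo={c}
  B1 li={c} lo={c}
  B2 li={c} lo={c,j}
  B3 li={c} lo={c}
  B4 li={c} lo={c,j}
  B5 li={c,j} lo={j}
  B6 li={j} lo={c,j}
  B7 li={c} lo=∅
  B8 li=∅ lo={j}
  B9 li={j} lo=∅

Conflict graph:
  c — {j,n,s}
  j — {c,n,s}
  n — {c,j}
  s — {c,j}

N(n) = ["c", "j"]

Answer: ["c", "j"]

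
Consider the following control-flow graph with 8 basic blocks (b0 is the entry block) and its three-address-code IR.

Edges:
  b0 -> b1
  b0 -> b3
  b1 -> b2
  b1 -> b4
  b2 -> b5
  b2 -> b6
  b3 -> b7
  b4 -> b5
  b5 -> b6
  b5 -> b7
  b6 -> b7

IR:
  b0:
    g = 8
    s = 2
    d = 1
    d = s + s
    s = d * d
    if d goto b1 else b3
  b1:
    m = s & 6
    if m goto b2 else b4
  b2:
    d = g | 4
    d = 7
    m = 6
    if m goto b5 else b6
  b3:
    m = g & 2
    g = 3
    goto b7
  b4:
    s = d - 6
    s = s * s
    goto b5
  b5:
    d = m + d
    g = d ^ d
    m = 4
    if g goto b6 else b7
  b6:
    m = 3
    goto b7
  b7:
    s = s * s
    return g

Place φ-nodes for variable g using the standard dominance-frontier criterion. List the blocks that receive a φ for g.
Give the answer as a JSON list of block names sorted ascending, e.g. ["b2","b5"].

idom tree: b1←b0 b2←b1 b3←b0 b4←b1 b5←b1 b6←b1 b7←b0
Dom at joins:
  b5: preds {b2,b4}: {b0,b1,b2} ∩ {b0,b1,b4} = {b0,b1}; idom=b1
  b6: preds {b2,b5}: {b0,b1,b2} ∩ {b0,b1,b5} = {b0,b1}; idom=b1
  b7: preds {b3,b5,b6}: {b0,b3} ∩ {b0,b1,b5} ∩ {b0,b1,b6} = {b0}; idom=b0

DF derivation:
  join b5 pred b2: b2 stop@b1
  join b5 pred b4: b4 stop@b1
  join b6 pred b2: b2 stop@b1
  join b6 pred b5: b5 stop@b1
  join b7 pred b3: b3 stop@b0
  join b7 pred b5: b5→b1 stop@b0
  join b7 pred b6: b6→b1 stop@b0
  b0: DF=∅
  b1: DF={b7}
  b2: DF={b5,b6}
  b3: DF={b7}
  b4: DF={b5}
  b5: DF={b6,b7}
  b6: DF={b7}
  b7: DF=∅

φ for g: defs {b0,b3,b5}
  DF⁺ = {b6,b7}

Answer: ["b6", "b7"]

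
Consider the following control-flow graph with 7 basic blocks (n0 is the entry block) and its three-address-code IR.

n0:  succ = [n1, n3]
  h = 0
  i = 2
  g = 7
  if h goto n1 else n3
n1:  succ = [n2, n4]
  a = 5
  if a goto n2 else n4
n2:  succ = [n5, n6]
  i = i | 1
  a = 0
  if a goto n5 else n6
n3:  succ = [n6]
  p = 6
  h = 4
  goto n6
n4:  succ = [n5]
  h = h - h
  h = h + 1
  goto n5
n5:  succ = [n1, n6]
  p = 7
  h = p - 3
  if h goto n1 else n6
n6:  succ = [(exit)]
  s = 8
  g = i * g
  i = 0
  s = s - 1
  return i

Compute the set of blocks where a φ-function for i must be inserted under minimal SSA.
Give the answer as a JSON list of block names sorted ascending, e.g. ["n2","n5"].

Answer: ["n1", "n5", "n6"]

Derivation:
idom tree: n1←n0 n2←n1 n3←n0 n4←n1 n5←n1 n6←n0
Dom at joins:
  n1: preds {n0,n5}: {n0} ∩ {n0,n1,n5} = {n0}; idom=n0
  n5: preds {n2,n4}: {n0,n1,n2} ∩ {n0,n1,n4} = {n0,n1}; idom=n1
  n6: preds {n2,n3,n5}: {n0,n1,n2} ∩ {n0,n3} ∩ {n0,n1,n5} = {n0}; idom=n0

DF derivation:
  join n1 pred n0: · stop@n0
  join n1 pred n5: n5→n1 stop@n0
  join n5 pred n2: n2 stop@n1
  join n5 pred n4: n4 stop@n1
  join n6 pred n2: n2→n1 stop@n0
  join n6 pred n3: n3 stop@n0
  join n6 pred n5: n5→n1 stop@n0
  n0: DF=∅
  n1: DF={n1,n6}
  n2: DF={n5,n6}
  n3: DF={n6}
  n4: DF={n5}
  n5: DF={n1,n6}
  n6: DF=∅

φ for i: defs {n0,n2,n6}
  DF⁺ = {n1,n5,n6}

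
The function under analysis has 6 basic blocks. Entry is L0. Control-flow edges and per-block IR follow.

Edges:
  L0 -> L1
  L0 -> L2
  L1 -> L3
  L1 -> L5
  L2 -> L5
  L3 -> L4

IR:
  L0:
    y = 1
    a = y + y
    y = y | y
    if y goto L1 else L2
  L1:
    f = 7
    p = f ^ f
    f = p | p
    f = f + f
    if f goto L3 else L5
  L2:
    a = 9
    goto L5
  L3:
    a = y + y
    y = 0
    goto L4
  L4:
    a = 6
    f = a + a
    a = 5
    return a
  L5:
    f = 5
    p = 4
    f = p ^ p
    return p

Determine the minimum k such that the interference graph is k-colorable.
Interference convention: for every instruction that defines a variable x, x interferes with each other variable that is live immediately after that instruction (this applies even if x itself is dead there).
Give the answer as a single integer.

def/use:
  L0: def={a,y} ue=∅
  L1: def={f,p} ue=∅
  L2: def={a} ue=∅
  L3: def={a,y} ue={y}
  L4: def={a,f} ue=∅
  L5: def={f,p} ue=∅

Live sets:
  live L0: ∅→{y}
  live L1: {y}→{y}
  live L2: ∅→∅
  live L3: {y}→∅
  live L4: ∅→∅
  live L5: ∅→∅

Interference:
  a↔{y}
  f↔{p,y}
  p↔{f,y}
  y↔{a,f,p}

Chromatic number:
  lower bound: {f,p,y} mutually conflict ⇒ χ ≥ 3
  3-colouring: r0={y}  r1={a,f}  r2={p}
  χ = 3

Answer: 3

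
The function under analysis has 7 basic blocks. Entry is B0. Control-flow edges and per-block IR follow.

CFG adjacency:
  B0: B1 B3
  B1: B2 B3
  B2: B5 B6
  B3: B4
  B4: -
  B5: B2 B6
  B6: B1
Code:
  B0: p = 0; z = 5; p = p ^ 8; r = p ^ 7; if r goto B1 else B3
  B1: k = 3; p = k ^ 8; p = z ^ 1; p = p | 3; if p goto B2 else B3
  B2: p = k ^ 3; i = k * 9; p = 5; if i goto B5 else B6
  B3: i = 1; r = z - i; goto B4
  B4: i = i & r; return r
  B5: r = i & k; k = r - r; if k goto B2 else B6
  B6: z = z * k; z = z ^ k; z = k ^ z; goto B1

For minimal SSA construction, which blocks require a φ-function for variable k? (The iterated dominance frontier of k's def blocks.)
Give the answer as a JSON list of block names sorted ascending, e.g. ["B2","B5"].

Answer: ["B1", "B2", "B3", "B6"]

Working:
idom tree: B1←B0 B2←B1 B3←B0 B4←B3 B5←B2 B6←B2
Join-block Dom:
  B1: preds {B0,B6}: {B0} ∩ {B0,B1,B2,B6} = {B0}; idom=B0
  B2: preds {B1,B5}: {B0,B1} ∩ {B0,B1,B2,B5} = {B0,B1}; idom=B1
  B3: preds {B0,B1}: {B0} ∩ {B0,B1} = {B0}; idom=B0
  B6: preds {B2,B5}: {B0,B1,B2} ∩ {B0,B1,B2,B5} = {B0,B1,B2}; idom=B2

DF derivation:
  B1←B0: walk · to B0
  B1←B6: walk B6→B2→B1 to B0
  B2←B1: walk · to B1
  B2←B5: walk B5→B2 to B1
  B3←B0: walk · to B0
  B3←B1: walk B1 to B0
  B6←B2: walk · to B2
  B6←B5: walk B5 to B2
  DF(B0)=∅
  DF(B1)={B1,B3}
  DF(B2)={B1,B2}
  DF(B3)=∅
  DF(B4)=∅
  DF(B5)={B2,B6}
  DF(B6)={B1}

φ for k: defs {B1,B5}
  DF⁺ = {B1,B2,B3,B6}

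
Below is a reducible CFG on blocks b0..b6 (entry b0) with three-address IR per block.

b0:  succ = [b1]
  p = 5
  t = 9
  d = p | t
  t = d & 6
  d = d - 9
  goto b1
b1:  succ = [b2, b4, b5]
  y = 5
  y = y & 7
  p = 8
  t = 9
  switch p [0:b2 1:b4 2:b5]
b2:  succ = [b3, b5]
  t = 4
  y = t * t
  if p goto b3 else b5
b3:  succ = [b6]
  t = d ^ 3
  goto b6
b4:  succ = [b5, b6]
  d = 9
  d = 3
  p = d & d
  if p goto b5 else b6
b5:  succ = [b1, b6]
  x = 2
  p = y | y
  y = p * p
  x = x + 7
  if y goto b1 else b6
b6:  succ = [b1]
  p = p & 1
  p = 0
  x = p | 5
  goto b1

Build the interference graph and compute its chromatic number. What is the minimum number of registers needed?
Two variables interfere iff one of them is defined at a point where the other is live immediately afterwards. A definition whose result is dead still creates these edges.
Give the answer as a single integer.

Answer: 4

Analysis:
Block summaries:
  b0: def={d,p,t} ue=∅
  b1: def={p,t,y} ue=∅
  b2: def={t,y} ue={p}
  b3: def={t} ue={d}
  b4: def={d,p} ue=∅
  b5: def={p,x,y} ue={y}
  b6: def={p,x} ue={p}

Live sets:
  b0: in=∅ out={d}
  b1: in={d} out={d,p,y}
  b2: in={d,p} out={d,p,y}
  b3: in={d,p} out={d,p}
  b4: in={y} out={d,p,y}
  b5: in={d,y} out={d,p}
  b6: in={d,p} out={d}

Conflict graph:
  d — {p,t,x,y}
  p — {d,t,x,y}
  t — {d,p,y}
  x — {d,p,y}
  y — {d,p,t,x}

Chromatic number:
  {d,p,t,y} pairwise interfere (4-clique) ⇒ χ ≥ 4
  assign d→r0 p→r1 t→r3 x→r3 y→r2 — no edge inside a register ⇒ χ ≤ 4
  χ = 4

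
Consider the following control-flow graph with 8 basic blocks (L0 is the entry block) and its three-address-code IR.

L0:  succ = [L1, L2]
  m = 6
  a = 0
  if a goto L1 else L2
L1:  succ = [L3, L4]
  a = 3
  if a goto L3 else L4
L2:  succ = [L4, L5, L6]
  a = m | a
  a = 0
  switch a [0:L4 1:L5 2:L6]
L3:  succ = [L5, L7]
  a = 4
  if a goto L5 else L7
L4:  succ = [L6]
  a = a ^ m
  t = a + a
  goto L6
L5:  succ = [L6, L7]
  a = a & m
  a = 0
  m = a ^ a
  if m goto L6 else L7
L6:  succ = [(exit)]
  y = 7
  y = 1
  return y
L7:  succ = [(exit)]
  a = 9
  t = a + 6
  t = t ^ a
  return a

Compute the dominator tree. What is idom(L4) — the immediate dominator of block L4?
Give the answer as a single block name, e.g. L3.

Answer: L0

Analysis:
idom tree: L1←L0 L2←L0 L3←L1 L4←L0 L5←L0 L6←L0 L7←L0
Dom at joins:
  L4: preds {L1,L2}: {L0,L1} ∩ {L0,L2} = {L0}; idom=L0
  L5: preds {L2,L3}: {L0,L2} ∩ {L0,L1,L3} = {L0}; idom=L0
  L6: preds {L2,L4,L5}: {L0,L2} ∩ {L0,L4} ∩ {L0,L5} = {L0}; idom=L0
  L7: preds {L3,L5}: {L0,L1,L3} ∩ {L0,L5} = {L0}; idom=L0

idom(L4) = L0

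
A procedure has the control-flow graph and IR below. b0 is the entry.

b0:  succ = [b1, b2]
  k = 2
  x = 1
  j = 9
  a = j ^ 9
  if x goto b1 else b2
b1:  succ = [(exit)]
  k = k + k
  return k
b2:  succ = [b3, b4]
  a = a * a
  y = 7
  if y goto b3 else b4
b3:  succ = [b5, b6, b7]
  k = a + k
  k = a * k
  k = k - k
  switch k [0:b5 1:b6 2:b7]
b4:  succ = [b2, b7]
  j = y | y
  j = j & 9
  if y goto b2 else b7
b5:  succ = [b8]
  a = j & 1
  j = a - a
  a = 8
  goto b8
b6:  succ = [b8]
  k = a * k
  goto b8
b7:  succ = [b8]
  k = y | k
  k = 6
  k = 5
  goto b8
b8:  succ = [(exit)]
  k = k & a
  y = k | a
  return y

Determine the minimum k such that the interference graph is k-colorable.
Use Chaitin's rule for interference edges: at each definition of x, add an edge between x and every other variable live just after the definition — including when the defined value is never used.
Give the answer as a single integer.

Per-block:
  b0: {a,j,k,x} / ∅
  b1: {k} / {k}
  b2: {a,y} / {a}
  b3: {k} / {a,k}
  b4: {j} / {y}
  b5: {a,j} / {j}
  b6: {k} / {a,k}
  b7: {k} / {k,y}
  b8: {k,y} / {a,k}

Liveness:
  b0 li=∅ lo={a,j,k}
  b1 li={k} lo=∅
  b2 li={a,j,k} lo={a,j,k,y}
  b3 li={a,j,k,y} lo={a,j,k,y}
  b4 li={a,k,y} lo={a,j,k,y}
  b5 li={j,k} lo={a,k}
  b6 li={a,k} lo={a,k}
  b7 li={a,k,y} lo={a,k}
  b8 li={a,k} lo=∅

Interfere edges:
  a↔{j,k,x,y}
  j↔{a,k,x,y}
  k↔{a,j,x,y}
  x↔{a,j,k}
  y↔{a,j,k}

Chromatic number:
  lower bound: {a,j,k,x} mutually conflict ⇒ χ ≥ 4
  4-colouring: R0={a}  R1={j}  R2={k}  R3={x,y}
  χ = 4

Answer: 4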